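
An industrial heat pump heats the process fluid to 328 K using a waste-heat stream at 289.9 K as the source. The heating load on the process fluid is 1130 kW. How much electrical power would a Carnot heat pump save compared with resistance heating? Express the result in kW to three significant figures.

999 kW

The reservoir spacing is ΔT = 328 − 289.9 = 38.10 K.
COP_Carnot = T_H/ΔT = 328.00/38.10 = 8.609.
Resistance heating needs Ẇ_res = Q̇_H = 1130 kW; the reversible heat pump needs only Ẇ_hp = Q̇_H/COP = 131.3 kW.
Saving = 1130 − 131.3 = 998.7 kW.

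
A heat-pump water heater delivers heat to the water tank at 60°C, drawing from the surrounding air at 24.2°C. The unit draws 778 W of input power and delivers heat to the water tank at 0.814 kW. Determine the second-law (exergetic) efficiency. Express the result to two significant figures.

Converting, Q̇_H = 0.8140 kW = 814.0 W, so COP_actual = Q̇_H/Ẇ = 814.0/778.0 = 1.046.
In absolute terms T_C = 297.35 K and T_H = 333.15 K, so ΔT = 35.80 K.
COP_Carnot = T_H/ΔT = 333.15/35.80 = 9.306.
η_II = COP_actual/COP_Carnot = 1.046/9.306 = 0.1124.

0.11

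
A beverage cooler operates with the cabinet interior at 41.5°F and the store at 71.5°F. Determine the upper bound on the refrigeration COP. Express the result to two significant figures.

In absolute terms T_C = 278.43 K and T_H = 295.09 K, so ΔT = 16.67 K.
For a reversible cycle, COP_Carnot = T_C/ΔT = 278.43/16.67 = 16.71.

17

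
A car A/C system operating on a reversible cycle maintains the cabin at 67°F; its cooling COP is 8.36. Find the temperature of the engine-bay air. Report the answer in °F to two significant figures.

COP_R = T_C/(T_H − T_C) gives T_H − T_C = T_C/COP.
With T_C = 292.59 K, T_H = 292.59 × (1 + 1/8.36) = 327.59 K.
Converting, 327.59 K = 130.00°F.

130 °F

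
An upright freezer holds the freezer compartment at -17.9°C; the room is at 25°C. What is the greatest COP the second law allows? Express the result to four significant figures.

In absolute terms T_C = 255.25 K and T_H = 298.15 K, so ΔT = 42.90 K.
For a reversible cycle, COP_Carnot = T_C/ΔT = 255.25/42.90 = 5.950.

5.950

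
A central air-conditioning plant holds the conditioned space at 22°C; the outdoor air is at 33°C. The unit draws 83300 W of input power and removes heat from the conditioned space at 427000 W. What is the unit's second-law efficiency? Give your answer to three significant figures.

COP_actual = Q̇_C/Ẇ = 427000/83300 = 5.126.
In absolute terms T_C = 295.15 K and T_H = 306.15 K, so ΔT = 11.00 K.
COP_Carnot = T_C/ΔT = 295.15/11.00 = 26.83.
η_II = COP_actual/COP_Carnot = 5.126/26.83 = 0.1910.

0.191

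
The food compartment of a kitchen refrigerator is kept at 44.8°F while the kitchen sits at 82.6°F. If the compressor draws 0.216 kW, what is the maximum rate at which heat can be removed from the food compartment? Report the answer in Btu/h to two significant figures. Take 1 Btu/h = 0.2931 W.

9800 Btu/h

In absolute terms T_C = 280.26 K and T_H = 301.26 K, so ΔT = 21.00 K.
COP_Carnot = T_C/ΔT = 280.26/21.00 = 13.35.
Q̇_max = COP_Carnot × Ẇ = 13.35 × 0.2160 kW = 2.883 kW = 9835 Btu/h.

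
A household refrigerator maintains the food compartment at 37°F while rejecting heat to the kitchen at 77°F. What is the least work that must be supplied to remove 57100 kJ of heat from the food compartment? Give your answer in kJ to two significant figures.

4600 kJ

In absolute terms T_C = 275.93 K and T_H = 298.15 K, so ΔT = 22.22 K.
The reversible limit is COP_R = T_C/ΔT = 12.42, so W_min = Q_C/COP = Q_C·ΔT/T_C.
W_min = 57100 × 22.22/275.93 = 4599 kJ.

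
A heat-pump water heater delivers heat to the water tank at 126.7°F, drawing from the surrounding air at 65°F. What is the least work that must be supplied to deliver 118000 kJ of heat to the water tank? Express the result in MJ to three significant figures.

In absolute terms T_C = 291.48 K and T_H = 325.76 K, so ΔT = 34.28 K.
The reversible limit is COP_HP = T_H/ΔT = 9.504, so W_min = Q_H/COP = Q_H·ΔT/T_H.
W_min = 118000 × 34.28/325.76 = 12420 kJ = 12.42 MJ.

12.4 MJ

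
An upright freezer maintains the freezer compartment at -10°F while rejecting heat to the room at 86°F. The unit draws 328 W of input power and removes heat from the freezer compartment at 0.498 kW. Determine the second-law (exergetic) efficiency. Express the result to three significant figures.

0.324

Converting, Q̇_C = 0.4980 kW = 498.0 W, so COP_actual = Q̇_C/Ẇ = 498.0/328.0 = 1.518.
In absolute terms T_C = 249.82 K and T_H = 303.15 K, so ΔT = 53.33 K.
COP_Carnot = T_C/ΔT = 249.82/53.33 = 4.684.
η_II = COP_actual/COP_Carnot = 1.518/4.684 = 0.3241.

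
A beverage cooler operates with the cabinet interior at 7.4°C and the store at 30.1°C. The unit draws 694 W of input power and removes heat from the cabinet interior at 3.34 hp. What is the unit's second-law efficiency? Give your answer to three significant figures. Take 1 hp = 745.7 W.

0.290

Converting, Q̇_C = 3.340 hp = 2491 W, so COP_actual = Q̇_C/Ẇ = 2491/694.0 = 3.589.
In absolute terms T_C = 280.55 K and T_H = 303.25 K, so ΔT = 22.70 K.
COP_Carnot = T_C/ΔT = 280.55/22.70 = 12.36.
η_II = COP_actual/COP_Carnot = 3.589/12.36 = 0.2904.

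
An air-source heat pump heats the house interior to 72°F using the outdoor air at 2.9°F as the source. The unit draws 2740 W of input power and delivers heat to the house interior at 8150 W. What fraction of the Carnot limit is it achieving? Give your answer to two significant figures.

COP_actual = Q̇_H/Ẇ = 8150/2740 = 2.974.
In absolute terms T_C = 256.98 K and T_H = 295.37 K, so ΔT = 38.39 K.
COP_Carnot = T_H/ΔT = 295.37/38.39 = 7.694.
η_II = COP_actual/COP_Carnot = 2.974/7.694 = 0.3866.

0.39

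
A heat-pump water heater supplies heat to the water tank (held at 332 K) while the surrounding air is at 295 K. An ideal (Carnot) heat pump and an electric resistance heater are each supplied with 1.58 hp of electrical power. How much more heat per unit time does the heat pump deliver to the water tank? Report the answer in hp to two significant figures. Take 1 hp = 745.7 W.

13 hp

The reservoir spacing is ΔT = 332 − 295 = 37.00 K.
COP_Carnot = T_H/ΔT = 332.00/37.00 = 8.973.
The heat pump delivers Q̇_H = COP × Ẇ = 14.18 hp; the resistance heater delivers Ẇ = 1.580 hp.
Extra = (COP − 1)·Ẇ = 12.60 hp.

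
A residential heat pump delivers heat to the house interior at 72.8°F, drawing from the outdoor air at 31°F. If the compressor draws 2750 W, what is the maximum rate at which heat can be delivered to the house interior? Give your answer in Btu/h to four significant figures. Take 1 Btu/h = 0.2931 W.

119500 Btu/h

In absolute terms T_C = 272.59 K and T_H = 295.82 K, so ΔT = 23.22 K.
COP_Carnot = T_H/ΔT = 295.82/23.22 = 12.74.
Q̇_max = COP_Carnot × Ẇ = 12.74 × 2750 W = 35030 W = 119500 Btu/h.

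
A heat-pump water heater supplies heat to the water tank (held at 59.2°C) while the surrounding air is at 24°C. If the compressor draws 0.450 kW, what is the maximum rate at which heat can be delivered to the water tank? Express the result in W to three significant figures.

In absolute terms T_C = 297.15 K and T_H = 332.35 K, so ΔT = 35.20 K.
COP_Carnot = T_H/ΔT = 332.35/35.20 = 9.442.
Q̇_max = COP_Carnot × Ẇ = 9.442 × 0.4500 kW = 4.249 kW = 4249 W.

4250 W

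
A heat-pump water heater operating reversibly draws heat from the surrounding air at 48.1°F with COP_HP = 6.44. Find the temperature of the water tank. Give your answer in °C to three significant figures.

60.8 °C

COP_HP = T_H/(T_H − T_C) rearranges to T_H = COP·T_C/(COP − 1).
With T_C = 282.09 K, T_H = 6.44 × 282.09/5.440 = 333.95 K.
Converting, 333.95 K = 60.80°C.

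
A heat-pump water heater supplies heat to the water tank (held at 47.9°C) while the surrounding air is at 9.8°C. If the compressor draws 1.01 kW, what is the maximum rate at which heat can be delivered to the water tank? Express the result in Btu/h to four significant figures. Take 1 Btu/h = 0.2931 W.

In absolute terms T_C = 282.95 K and T_H = 321.05 K, so ΔT = 38.10 K.
COP_Carnot = T_H/ΔT = 321.05/38.10 = 8.427.
Q̇_max = COP_Carnot × Ẇ = 8.427 × 1.010 kW = 8.511 kW = 29040 Btu/h.

29040 Btu/h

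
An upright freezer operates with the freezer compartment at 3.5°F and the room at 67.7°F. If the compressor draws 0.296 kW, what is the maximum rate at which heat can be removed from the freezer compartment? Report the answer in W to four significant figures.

2135 W

In absolute terms T_C = 257.32 K and T_H = 292.98 K, so ΔT = 35.67 K.
COP_Carnot = T_C/ΔT = 257.32/35.67 = 7.214.
Q̇_max = COP_Carnot × Ẇ = 7.214 × 0.2960 kW = 2.135 kW = 2135 W.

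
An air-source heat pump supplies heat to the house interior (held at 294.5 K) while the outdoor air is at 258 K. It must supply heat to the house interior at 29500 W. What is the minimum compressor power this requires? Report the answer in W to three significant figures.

The reservoir spacing is ΔT = 294.5 − 258 = 36.50 K.
COP_Carnot = T_H/ΔT = 294.50/36.50 = 8.068.
Ẇ_min = Q̇/COP_Carnot = 29500/8.068 = 3656 W.

3660 W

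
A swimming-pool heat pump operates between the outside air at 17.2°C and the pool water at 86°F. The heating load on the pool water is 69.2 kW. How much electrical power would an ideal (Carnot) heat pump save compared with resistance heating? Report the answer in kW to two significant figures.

66 kW

In absolute terms T_C = 290.35 K and T_H = 303.15 K, so ΔT = 12.80 K.
COP_Carnot = T_H/ΔT = 303.15/12.80 = 23.68.
Resistance heating needs Ẇ_res = Q̇_H = 69.20 kW; the reversible heat pump needs only Ẇ_hp = Q̇_H/COP = 2.922 kW.
Saving = 69.20 − 2.922 = 66.28 kW.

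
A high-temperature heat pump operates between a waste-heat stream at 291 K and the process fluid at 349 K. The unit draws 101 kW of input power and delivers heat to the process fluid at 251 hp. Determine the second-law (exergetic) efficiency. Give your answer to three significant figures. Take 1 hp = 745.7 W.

Converting, Q̇_H = 251.0 hp = 187.2 kW, so COP_actual = Q̇_H/Ẇ = 187.2/101.0 = 1.853.
The reservoir spacing is ΔT = 349 − 291 = 58.00 K.
COP_Carnot = T_H/ΔT = 349.00/58.00 = 6.017.
η_II = COP_actual/COP_Carnot = 1.853/6.017 = 0.3080.

0.308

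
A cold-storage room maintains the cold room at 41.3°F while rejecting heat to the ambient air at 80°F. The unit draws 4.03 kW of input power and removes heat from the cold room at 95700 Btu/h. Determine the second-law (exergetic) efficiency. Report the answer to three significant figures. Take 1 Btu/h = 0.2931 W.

0.538

Converting, Q̇_C = 95700 Btu/h = 28.05 kW, so COP_actual = Q̇_C/Ẇ = 28.05/4.030 = 6.960.
In absolute terms T_C = 278.32 K and T_H = 299.82 K, so ΔT = 21.50 K.
COP_Carnot = T_C/ΔT = 278.32/21.50 = 12.94.
η_II = COP_actual/COP_Carnot = 6.960/12.94 = 0.5377.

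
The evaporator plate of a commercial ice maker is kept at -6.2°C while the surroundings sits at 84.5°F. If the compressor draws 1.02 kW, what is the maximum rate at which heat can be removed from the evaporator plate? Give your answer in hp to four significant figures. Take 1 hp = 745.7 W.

10.32 hp

In absolute terms T_C = 266.95 K and T_H = 302.32 K, so ΔT = 35.37 K.
COP_Carnot = T_C/ΔT = 266.95/35.37 = 7.548.
Q̇_max = COP_Carnot × Ẇ = 7.548 × 1.020 kW = 7.699 kW = 10.32 hp.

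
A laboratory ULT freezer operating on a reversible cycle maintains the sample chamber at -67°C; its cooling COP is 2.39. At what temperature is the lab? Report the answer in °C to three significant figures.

19.3 °C

COP_R = T_C/(T_H − T_C) gives T_H − T_C = T_C/COP.
With T_C = 206.15 K, T_H = 206.15 × (1 + 1/2.39) = 292.41 K.
Converting, 292.41 K = 19.26°C.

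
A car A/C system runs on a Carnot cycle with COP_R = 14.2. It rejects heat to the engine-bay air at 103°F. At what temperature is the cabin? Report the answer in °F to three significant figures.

66.0 °F

For a Carnot refrigerator COP_R = T_C/(T_H − T_C), so T_C = COP·T_H/(1 + COP).
With T_H = 312.59 K, T_C = 14.2 × 312.59/15.20 = 292.03 K.
Converting, 292.03 K = 65.98°F.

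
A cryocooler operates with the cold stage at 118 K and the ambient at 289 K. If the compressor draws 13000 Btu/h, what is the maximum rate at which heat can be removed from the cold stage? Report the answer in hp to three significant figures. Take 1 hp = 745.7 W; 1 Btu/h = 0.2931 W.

The reservoir spacing is ΔT = 289 − 118 = 171.0 K.
COP_Carnot = T_C/ΔT = 118.00/171.0 = 0.6901.
Q̇_max = COP_Carnot × Ẇ = 0.6901 × 13000 Btu/h = 8971 Btu/h = 3.526 hp.

3.53 hp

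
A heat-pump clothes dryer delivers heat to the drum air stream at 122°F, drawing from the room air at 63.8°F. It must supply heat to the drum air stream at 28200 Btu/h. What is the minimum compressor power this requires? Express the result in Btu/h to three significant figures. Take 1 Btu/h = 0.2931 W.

2820 Btu/h

In absolute terms T_C = 290.82 K and T_H = 323.15 K, so ΔT = 32.33 K.
COP_Carnot = T_H/ΔT = 323.15/32.33 = 9.994.
Ẇ_min = Q̇/COP_Carnot = 28200/9.994 = 2822 Btu/h.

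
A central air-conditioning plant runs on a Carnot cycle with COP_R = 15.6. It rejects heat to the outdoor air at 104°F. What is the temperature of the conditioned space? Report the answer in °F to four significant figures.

For a Carnot refrigerator COP_R = T_C/(T_H − T_C), so T_C = COP·T_H/(1 + COP).
With T_H = 313.15 K, T_C = 15.6 × 313.15/16.60 = 294.29 K.
Converting, 294.29 K = 70.04°F.

70.04 °F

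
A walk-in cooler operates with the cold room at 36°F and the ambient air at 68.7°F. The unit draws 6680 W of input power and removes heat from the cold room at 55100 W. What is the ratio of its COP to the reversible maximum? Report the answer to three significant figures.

0.544

COP_actual = Q̇_C/Ẇ = 55100/6680 = 8.249.
In absolute terms T_C = 275.37 K and T_H = 293.54 K, so ΔT = 18.17 K.
COP_Carnot = T_C/ΔT = 275.37/18.17 = 15.16.
η_II = COP_actual/COP_Carnot = 8.249/15.16 = 0.5442.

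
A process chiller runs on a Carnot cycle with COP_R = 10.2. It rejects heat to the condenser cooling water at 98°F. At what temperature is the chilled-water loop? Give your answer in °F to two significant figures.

For a Carnot refrigerator COP_R = T_C/(T_H − T_C), so T_C = COP·T_H/(1 + COP).
With T_H = 309.82 K, T_C = 10.2 × 309.82/11.20 = 282.15 K.
Converting, 282.15 K = 48.21°F.

48 °F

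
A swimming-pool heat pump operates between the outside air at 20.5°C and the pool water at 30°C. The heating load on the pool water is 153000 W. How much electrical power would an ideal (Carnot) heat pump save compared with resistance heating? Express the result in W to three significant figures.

In absolute terms T_C = 293.65 K and T_H = 303.15 K, so ΔT = 9.500 K.
COP_Carnot = T_H/ΔT = 303.15/9.500 = 31.91.
Resistance heating needs Ẇ_res = Q̇_H = 153000 W; the reversible heat pump needs only Ẇ_hp = Q̇_H/COP = 4795 W.
Saving = 153000 − 4795 = 148200 W.

148000 W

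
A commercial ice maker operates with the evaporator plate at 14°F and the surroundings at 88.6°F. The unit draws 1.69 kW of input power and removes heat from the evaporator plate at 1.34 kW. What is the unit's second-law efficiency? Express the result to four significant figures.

0.1249

COP_actual = Q̇_C/Ẇ = 1.340/1.690 = 0.7929.
In absolute terms T_C = 263.15 K and T_H = 304.59 K, so ΔT = 41.44 K.
COP_Carnot = T_C/ΔT = 263.15/41.44 = 6.349.
η_II = COP_actual/COP_Carnot = 0.7929/6.349 = 0.1249.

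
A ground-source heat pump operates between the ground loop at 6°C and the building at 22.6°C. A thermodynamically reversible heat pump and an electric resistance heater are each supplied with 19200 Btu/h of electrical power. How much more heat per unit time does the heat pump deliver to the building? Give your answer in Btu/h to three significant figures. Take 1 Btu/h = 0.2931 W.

In absolute terms T_C = 279.15 K and T_H = 295.75 K, so ΔT = 16.60 K.
COP_Carnot = T_H/ΔT = 295.75/16.60 = 17.82.
The heat pump delivers Q̇_H = COP × Ẇ = 342100 Btu/h; the resistance heater delivers Ẇ = 19200 Btu/h.
Extra = (COP − 1)·Ẇ = 322900 Btu/h.

323000 Btu/h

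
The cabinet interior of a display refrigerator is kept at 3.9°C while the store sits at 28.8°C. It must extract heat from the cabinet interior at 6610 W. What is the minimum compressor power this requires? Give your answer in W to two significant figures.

In absolute terms T_C = 277.05 K and T_H = 301.95 K, so ΔT = 24.90 K.
COP_Carnot = T_C/ΔT = 277.05/24.90 = 11.13.
Ẇ_min = Q̇/COP_Carnot = 6610/11.13 = 594.1 W.

590 W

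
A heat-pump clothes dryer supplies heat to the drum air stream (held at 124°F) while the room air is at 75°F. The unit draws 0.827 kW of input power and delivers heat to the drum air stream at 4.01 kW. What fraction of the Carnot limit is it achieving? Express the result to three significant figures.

0.407

COP_actual = Q̇_H/Ẇ = 4.010/0.8270 = 4.849.
In absolute terms T_C = 297.04 K and T_H = 324.26 K, so ΔT = 27.22 K.
COP_Carnot = T_H/ΔT = 324.26/27.22 = 11.91.
η_II = COP_actual/COP_Carnot = 4.849/11.91 = 0.4071.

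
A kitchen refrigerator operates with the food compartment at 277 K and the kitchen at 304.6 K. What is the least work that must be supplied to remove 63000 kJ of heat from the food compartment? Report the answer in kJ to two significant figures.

6300 kJ

The reservoir spacing is ΔT = 304.6 − 277 = 27.60 K.
The reversible limit is COP_R = T_C/ΔT = 10.04, so W_min = Q_C/COP = Q_C·ΔT/T_C.
W_min = 63000 × 27.60/277.00 = 6277 kJ.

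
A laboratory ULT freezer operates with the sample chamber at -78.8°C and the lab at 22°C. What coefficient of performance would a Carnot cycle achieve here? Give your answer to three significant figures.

In absolute terms T_C = 194.35 K and T_H = 295.15 K, so ΔT = 100.8 K.
For a reversible cycle, COP_Carnot = T_C/ΔT = 194.35/100.8 = 1.928.

1.93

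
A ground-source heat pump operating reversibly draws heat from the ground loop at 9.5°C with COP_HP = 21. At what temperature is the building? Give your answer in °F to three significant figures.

COP_HP = T_H/(T_H − T_C) rearranges to T_H = COP·T_C/(COP − 1).
With T_C = 282.65 K, T_H = 21 × 282.65/20.00 = 296.78 K.
Converting, 296.78 K = 74.54°F.

74.5 °F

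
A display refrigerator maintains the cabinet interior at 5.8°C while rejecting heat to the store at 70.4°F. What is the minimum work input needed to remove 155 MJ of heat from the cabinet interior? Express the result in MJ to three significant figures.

In absolute terms T_C = 278.95 K and T_H = 294.48 K, so ΔT = 15.53 K.
The reversible limit is COP_R = T_C/ΔT = 17.96, so W_min = Q_C/COP = Q_C·ΔT/T_C.
W_min = 155.0 × 15.53/278.95 = 8.631 MJ.

8.63 MJ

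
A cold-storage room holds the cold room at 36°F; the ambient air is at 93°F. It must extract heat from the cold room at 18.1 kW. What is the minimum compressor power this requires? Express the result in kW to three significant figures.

In absolute terms T_C = 275.37 K and T_H = 307.04 K, so ΔT = 31.67 K.
COP_Carnot = T_C/ΔT = 275.37/31.67 = 8.696.
Ẇ_min = Q̇/COP_Carnot = 18.10/8.696 = 2.081 kW.

2.08 kW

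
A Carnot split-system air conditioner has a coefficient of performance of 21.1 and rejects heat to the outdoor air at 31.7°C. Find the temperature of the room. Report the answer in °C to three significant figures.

For a Carnot refrigerator COP_R = T_C/(T_H − T_C), so T_C = COP·T_H/(1 + COP).
With T_H = 304.85 K, T_C = 21.1 × 304.85/22.10 = 291.06 K.
Converting, 291.06 K = 17.91°C.

17.9 °C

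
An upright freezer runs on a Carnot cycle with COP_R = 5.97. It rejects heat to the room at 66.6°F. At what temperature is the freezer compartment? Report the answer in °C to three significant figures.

-22.7 °C

For a Carnot refrigerator COP_R = T_C/(T_H − T_C), so T_C = COP·T_H/(1 + COP).
With T_H = 292.37 K, T_C = 5.97 × 292.37/6.970 = 250.42 K.
Converting, 250.42 K = -22.73°C.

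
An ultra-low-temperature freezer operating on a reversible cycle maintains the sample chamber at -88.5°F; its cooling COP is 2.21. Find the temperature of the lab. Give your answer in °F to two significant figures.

COP_R = T_C/(T_H − T_C) gives T_H − T_C = T_C/COP.
With T_C = 206.21 K, T_H = 206.21 × (1 + 1/2.21) = 299.51 K.
Converting, 299.51 K = 79.45°F.

79 °F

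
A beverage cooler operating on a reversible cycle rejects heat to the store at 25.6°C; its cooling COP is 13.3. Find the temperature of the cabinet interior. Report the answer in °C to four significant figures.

4.708 °C

For a Carnot refrigerator COP_R = T_C/(T_H − T_C), so T_C = COP·T_H/(1 + COP).
With T_H = 298.75 K, T_C = 13.3 × 298.75/14.30 = 277.86 K.
Converting, 277.86 K = 4.71°C.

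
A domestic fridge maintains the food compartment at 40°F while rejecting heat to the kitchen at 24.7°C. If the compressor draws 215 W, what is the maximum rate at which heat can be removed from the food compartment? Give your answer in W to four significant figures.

In absolute terms T_C = 277.59 K and T_H = 297.85 K, so ΔT = 20.26 K.
COP_Carnot = T_C/ΔT = 277.59/20.26 = 13.70.
Q̇_max = COP_Carnot × Ẇ = 13.70 × 215.0 W = 2946 W.

2946 W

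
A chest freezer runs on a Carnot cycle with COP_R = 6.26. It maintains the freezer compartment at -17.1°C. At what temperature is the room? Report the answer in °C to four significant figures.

COP_R = T_C/(T_H − T_C) gives T_H − T_C = T_C/COP.
With T_C = 256.05 K, T_H = 256.05 × (1 + 1/6.26) = 296.95 K.
Converting, 296.95 K = 23.80°C.

23.80 °C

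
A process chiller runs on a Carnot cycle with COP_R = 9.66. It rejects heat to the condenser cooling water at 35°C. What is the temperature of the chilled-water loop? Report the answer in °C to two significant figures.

For a Carnot refrigerator COP_R = T_C/(T_H − T_C), so T_C = COP·T_H/(1 + COP).
With T_H = 308.15 K, T_C = 9.66 × 308.15/10.66 = 279.24 K.
Converting, 279.24 K = 6.09°C.

6.1 °C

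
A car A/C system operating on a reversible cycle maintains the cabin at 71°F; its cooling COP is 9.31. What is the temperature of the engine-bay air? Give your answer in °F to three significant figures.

COP_R = T_C/(T_H − T_C) gives T_H − T_C = T_C/COP.
With T_C = 294.82 K, T_H = 294.82 × (1 + 1/9.31) = 326.48 K.
Converting, 326.48 K = 128.00°F.

128 °F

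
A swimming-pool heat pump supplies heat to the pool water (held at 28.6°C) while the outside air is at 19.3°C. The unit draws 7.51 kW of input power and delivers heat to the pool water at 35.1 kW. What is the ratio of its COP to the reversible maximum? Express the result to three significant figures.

COP_actual = Q̇_H/Ẇ = 35.10/7.510 = 4.674.
In absolute terms T_C = 292.45 K and T_H = 301.75 K, so ΔT = 9.300 K.
COP_Carnot = T_H/ΔT = 301.75/9.300 = 32.45.
η_II = COP_actual/COP_Carnot = 4.674/32.45 = 0.1440.

0.144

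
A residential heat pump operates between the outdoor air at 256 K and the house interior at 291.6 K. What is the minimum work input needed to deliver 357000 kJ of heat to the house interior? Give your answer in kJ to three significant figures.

The reservoir spacing is ΔT = 291.6 − 256 = 35.60 K.
The reversible limit is COP_HP = T_H/ΔT = 8.191, so W_min = Q_H/COP = Q_H·ΔT/T_H.
W_min = 357000 × 35.60/291.60 = 43580 kJ.

43600 kJ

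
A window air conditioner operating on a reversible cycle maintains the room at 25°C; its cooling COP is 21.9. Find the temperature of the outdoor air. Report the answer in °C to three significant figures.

38.6 °C

COP_R = T_C/(T_H − T_C) gives T_H − T_C = T_C/COP.
With T_C = 298.15 K, T_H = 298.15 × (1 + 1/21.9) = 311.76 K.
Converting, 311.76 K = 38.61°C.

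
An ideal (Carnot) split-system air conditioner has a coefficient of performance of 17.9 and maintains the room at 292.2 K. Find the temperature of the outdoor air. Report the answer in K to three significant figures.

COP_R = T_C/(T_H − T_C) gives T_H − T_C = T_C/COP.
With T_C = 292.20 K, T_H = 292.20 × (1 + 1/17.9) = 308.52 K.

309 K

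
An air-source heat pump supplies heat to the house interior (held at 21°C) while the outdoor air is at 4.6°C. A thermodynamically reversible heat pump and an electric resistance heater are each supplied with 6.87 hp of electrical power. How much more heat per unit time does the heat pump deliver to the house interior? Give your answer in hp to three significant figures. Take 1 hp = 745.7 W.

116 hp

In absolute terms T_C = 277.75 K and T_H = 294.15 K, so ΔT = 16.40 K.
COP_Carnot = T_H/ΔT = 294.15/16.40 = 17.94.
The heat pump delivers Q̇_H = COP × Ẇ = 123.2 hp; the resistance heater delivers Ẇ = 6.870 hp.
Extra = (COP − 1)·Ẇ = 116.4 hp.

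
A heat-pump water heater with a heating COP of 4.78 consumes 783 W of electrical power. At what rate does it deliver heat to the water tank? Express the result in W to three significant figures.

3740 W

Q̇_H = COP_HP × Ẇ = 4.78 × 783.0 = 3743 W.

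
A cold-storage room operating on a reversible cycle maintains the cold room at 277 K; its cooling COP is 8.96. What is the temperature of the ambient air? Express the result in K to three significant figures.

308 K

COP_R = T_C/(T_H − T_C) gives T_H − T_C = T_C/COP.
With T_C = 277.00 K, T_H = 277.00 × (1 + 1/8.96) = 307.92 K.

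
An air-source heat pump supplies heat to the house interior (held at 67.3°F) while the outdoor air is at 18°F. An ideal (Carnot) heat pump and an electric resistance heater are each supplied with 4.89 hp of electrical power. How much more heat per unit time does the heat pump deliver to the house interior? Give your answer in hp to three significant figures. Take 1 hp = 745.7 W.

47.4 hp

In absolute terms T_C = 265.37 K and T_H = 292.76 K, so ΔT = 27.39 K.
COP_Carnot = T_H/ΔT = 292.76/27.39 = 10.69.
The heat pump delivers Q̇_H = COP × Ẇ = 52.27 hp; the resistance heater delivers Ẇ = 4.890 hp.
Extra = (COP − 1)·Ẇ = 47.38 hp.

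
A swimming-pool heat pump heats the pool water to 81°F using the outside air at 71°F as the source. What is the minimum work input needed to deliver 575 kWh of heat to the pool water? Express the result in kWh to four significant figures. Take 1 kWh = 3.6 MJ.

In absolute terms T_C = 294.82 K and T_H = 300.37 K, so ΔT = 5.556 K.
The reversible limit is COP_HP = T_H/ΔT = 54.07, so W_min = Q_H/COP = Q_H·ΔT/T_H.
W_min = 575.0 × 5.556/300.37 = 10.63 kWh.

10.63 kWh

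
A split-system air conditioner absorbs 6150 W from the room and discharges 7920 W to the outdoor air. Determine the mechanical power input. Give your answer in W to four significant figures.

1770 W

For a cyclic device the first law requires Q̇_H = Q̇_C + Ẇ.
Ẇ = Q̇_H − Q̇_C = 1770 W.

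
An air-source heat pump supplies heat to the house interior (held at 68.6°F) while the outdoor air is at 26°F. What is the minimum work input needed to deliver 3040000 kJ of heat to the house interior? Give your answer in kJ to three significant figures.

In absolute terms T_C = 269.82 K and T_H = 293.48 K, so ΔT = 23.67 K.
The reversible limit is COP_HP = T_H/ΔT = 12.40, so W_min = Q_H/COP = Q_H·ΔT/T_H.
W_min = 3040000 × 23.67/293.48 = 245100 kJ.

245000 kJ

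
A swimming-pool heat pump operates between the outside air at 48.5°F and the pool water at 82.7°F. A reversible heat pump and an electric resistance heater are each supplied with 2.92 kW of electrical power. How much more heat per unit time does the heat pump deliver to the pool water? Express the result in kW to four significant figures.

In absolute terms T_C = 282.32 K and T_H = 301.32 K, so ΔT = 19.00 K.
COP_Carnot = T_H/ΔT = 301.32/19.00 = 15.86.
The heat pump delivers Q̇_H = COP × Ẇ = 46.31 kW; the resistance heater delivers Ẇ = 2.920 kW.
Extra = (COP − 1)·Ẇ = 43.39 kW.

43.39 kW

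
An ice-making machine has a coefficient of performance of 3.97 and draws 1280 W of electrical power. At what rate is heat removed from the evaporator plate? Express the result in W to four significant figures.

5082 W

Q̇_C = COP × Ẇ = 3.97 × 1280 = 5082 W.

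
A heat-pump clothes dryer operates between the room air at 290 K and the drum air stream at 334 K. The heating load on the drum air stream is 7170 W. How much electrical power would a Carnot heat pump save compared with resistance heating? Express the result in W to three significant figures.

The reservoir spacing is ΔT = 334 − 290 = 44.00 K.
COP_Carnot = T_H/ΔT = 334.00/44.00 = 7.591.
Resistance heating needs Ẇ_res = Q̇_H = 7170 W; the reversible heat pump needs only Ẇ_hp = Q̇_H/COP = 944.6 W.
Saving = 7170 − 944.6 = 6225 W.

6230 W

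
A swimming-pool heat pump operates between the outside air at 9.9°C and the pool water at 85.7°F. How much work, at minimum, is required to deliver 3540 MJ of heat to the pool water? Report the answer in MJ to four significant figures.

In absolute terms T_C = 283.05 K and T_H = 302.98 K, so ΔT = 19.93 K.
The reversible limit is COP_HP = T_H/ΔT = 15.20, so W_min = Q_H/COP = Q_H·ΔT/T_H.
W_min = 3540 × 19.93/302.98 = 232.9 MJ.

232.9 MJ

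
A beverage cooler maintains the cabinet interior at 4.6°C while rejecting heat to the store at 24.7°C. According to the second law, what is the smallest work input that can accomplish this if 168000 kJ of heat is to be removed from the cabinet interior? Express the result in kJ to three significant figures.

12200 kJ

In absolute terms T_C = 277.75 K and T_H = 297.85 K, so ΔT = 20.10 K.
The reversible limit is COP_R = T_C/ΔT = 13.82, so W_min = Q_C/COP = Q_C·ΔT/T_C.
W_min = 168000 × 20.10/277.75 = 12160 kJ.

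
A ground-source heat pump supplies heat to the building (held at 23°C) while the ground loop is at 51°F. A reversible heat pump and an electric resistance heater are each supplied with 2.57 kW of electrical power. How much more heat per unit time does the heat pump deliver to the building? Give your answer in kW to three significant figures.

In absolute terms T_C = 283.71 K and T_H = 296.15 K, so ΔT = 12.44 K.
COP_Carnot = T_H/ΔT = 296.15/12.44 = 23.80.
The heat pump delivers Q̇_H = COP × Ẇ = 61.16 kW; the resistance heater delivers Ẇ = 2.570 kW.
Extra = (COP − 1)·Ẇ = 58.59 kW.

58.6 kW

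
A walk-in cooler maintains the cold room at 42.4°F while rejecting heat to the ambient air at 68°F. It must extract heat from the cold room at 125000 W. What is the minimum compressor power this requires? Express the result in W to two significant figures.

In absolute terms T_C = 278.93 K and T_H = 293.15 K, so ΔT = 14.22 K.
COP_Carnot = T_C/ΔT = 278.93/14.22 = 19.61.
Ẇ_min = Q̇/COP_Carnot = 125000/19.61 = 6374 W.

6400 W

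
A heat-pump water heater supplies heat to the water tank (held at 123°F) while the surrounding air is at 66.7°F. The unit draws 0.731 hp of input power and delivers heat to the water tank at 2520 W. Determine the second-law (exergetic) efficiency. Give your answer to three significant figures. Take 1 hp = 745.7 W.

0.447

Converting, Q̇_H = 2520 W = 3.379 hp, so COP_actual = Q̇_H/Ẇ = 3.379/0.7310 = 4.623.
In absolute terms T_C = 292.43 K and T_H = 323.71 K, so ΔT = 31.28 K.
COP_Carnot = T_H/ΔT = 323.71/31.28 = 10.35.
η_II = COP_actual/COP_Carnot = 4.623/10.35 = 0.4467.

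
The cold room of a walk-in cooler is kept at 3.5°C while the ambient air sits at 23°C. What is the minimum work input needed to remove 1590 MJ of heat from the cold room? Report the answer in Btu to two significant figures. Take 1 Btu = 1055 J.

110000 Btu

In absolute terms T_C = 276.65 K and T_H = 296.15 K, so ΔT = 19.50 K.
The reversible limit is COP_R = T_C/ΔT = 14.19, so W_min = Q_C/COP = Q_C·ΔT/T_C.
W_min = 1590 × 19.50/276.65 = 112.1 MJ = 106200 Btu.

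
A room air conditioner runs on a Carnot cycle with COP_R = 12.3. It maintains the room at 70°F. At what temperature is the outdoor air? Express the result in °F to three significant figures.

COP_R = T_C/(T_H − T_C) gives T_H − T_C = T_C/COP.
With T_C = 294.26 K, T_H = 294.26 × (1 + 1/12.3) = 318.18 K.
Converting, 318.18 K = 113.06°F.

113 °F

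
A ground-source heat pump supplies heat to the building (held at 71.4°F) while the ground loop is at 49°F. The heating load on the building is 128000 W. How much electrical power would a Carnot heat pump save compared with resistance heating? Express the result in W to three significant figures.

In absolute terms T_C = 282.59 K and T_H = 295.04 K, so ΔT = 12.44 K.
COP_Carnot = T_H/ΔT = 295.04/12.44 = 23.71.
Resistance heating needs Ẇ_res = Q̇_H = 128000 W; the reversible heat pump needs only Ẇ_hp = Q̇_H/COP = 5399 W.
Saving = 128000 − 5399 = 122600 W.

123000 W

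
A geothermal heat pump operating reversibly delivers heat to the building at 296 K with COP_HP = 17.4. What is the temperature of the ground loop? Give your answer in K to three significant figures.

279 K

COP_HP = T_H/(T_H − T_C) gives T_H − T_C = T_H/COP.
With T_H = 296.00 K, T_C = 296.00 × (1 − 1/17.4) = 278.99 K.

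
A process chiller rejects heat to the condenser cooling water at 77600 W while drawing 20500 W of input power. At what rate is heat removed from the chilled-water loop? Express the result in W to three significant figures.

For a cyclic device the first law requires Q̇_H = Q̇_C + Ẇ.
Q̇_C = Q̇_H − Ẇ = 57100 W.

57100 W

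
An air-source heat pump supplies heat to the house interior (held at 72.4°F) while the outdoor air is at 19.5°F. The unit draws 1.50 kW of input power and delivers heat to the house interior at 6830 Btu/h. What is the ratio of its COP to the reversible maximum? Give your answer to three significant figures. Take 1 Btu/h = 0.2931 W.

0.133

Converting, Q̇_H = 6830 Btu/h = 2.002 kW, so COP_actual = Q̇_H/Ẇ = 2.002/1.500 = 1.335.
In absolute terms T_C = 266.21 K and T_H = 295.59 K, so ΔT = 29.39 K.
COP_Carnot = T_H/ΔT = 295.59/29.39 = 10.06.
η_II = COP_actual/COP_Carnot = 1.335/10.06 = 0.1327.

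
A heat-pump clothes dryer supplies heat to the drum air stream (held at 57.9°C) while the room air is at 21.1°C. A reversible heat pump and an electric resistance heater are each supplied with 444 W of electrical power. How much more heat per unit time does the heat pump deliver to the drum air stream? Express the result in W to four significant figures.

In absolute terms T_C = 294.25 K and T_H = 331.05 K, so ΔT = 36.80 K.
COP_Carnot = T_H/ΔT = 331.05/36.80 = 8.996.
The heat pump delivers Q̇_H = COP × Ẇ = 3994 W; the resistance heater delivers Ẇ = 444.0 W.
Extra = (COP − 1)·Ẇ = 3550 W.

3550 W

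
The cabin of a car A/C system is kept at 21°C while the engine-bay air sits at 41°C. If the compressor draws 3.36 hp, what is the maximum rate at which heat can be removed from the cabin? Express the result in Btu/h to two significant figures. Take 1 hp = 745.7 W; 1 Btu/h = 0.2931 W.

130000 Btu/h

In absolute terms T_C = 294.15 K and T_H = 314.15 K, so ΔT = 20.00 K.
COP_Carnot = T_C/ΔT = 294.15/20.00 = 14.71.
Q̇_max = COP_Carnot × Ẇ = 14.71 × 3.360 hp = 49.42 hp = 125700 Btu/h.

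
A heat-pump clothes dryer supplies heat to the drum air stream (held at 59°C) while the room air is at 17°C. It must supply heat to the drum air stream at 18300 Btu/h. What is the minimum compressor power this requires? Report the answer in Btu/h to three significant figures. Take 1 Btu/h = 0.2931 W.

2310 Btu/h

In absolute terms T_C = 290.15 K and T_H = 332.15 K, so ΔT = 42.00 K.
COP_Carnot = T_H/ΔT = 332.15/42.00 = 7.908.
Ẇ_min = Q̇/COP_Carnot = 18300/7.908 = 2314 Btu/h.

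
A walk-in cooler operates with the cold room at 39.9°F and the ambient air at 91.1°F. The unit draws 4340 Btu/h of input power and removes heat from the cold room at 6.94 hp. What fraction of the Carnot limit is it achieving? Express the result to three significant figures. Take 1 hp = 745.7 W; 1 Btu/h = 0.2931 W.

Converting, Q̇_C = 6.940 hp = 17660 Btu/h, so COP_actual = Q̇_C/Ẇ = 17660/4340 = 4.068.
In absolute terms T_C = 277.54 K and T_H = 305.98 K, so ΔT = 28.44 K.
COP_Carnot = T_C/ΔT = 277.54/28.44 = 9.757.
η_II = COP_actual/COP_Carnot = 4.068/9.757 = 0.4170.

0.417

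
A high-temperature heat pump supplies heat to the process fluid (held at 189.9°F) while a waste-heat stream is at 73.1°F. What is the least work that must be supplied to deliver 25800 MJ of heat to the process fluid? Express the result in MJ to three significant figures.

4640 MJ

In absolute terms T_C = 295.98 K and T_H = 360.87 K, so ΔT = 64.89 K.
The reversible limit is COP_HP = T_H/ΔT = 5.561, so W_min = Q_H/COP = Q_H·ΔT/T_H.
W_min = 25800 × 64.89/360.87 = 4639 MJ.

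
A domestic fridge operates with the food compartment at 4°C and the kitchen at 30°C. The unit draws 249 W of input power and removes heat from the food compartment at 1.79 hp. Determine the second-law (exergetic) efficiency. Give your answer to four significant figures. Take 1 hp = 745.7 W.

Converting, Q̇_C = 1.790 hp = 1335 W, so COP_actual = Q̇_C/Ẇ = 1335/249.0 = 5.361.
In absolute terms T_C = 277.15 K and T_H = 303.15 K, so ΔT = 26.00 K.
COP_Carnot = T_C/ΔT = 277.15/26.00 = 10.66.
η_II = COP_actual/COP_Carnot = 5.361/10.66 = 0.5029.

0.5029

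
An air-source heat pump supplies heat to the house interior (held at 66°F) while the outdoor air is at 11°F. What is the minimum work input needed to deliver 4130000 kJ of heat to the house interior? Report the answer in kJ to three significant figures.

432000 kJ

In absolute terms T_C = 261.48 K and T_H = 292.04 K, so ΔT = 30.56 K.
The reversible limit is COP_HP = T_H/ΔT = 9.558, so W_min = Q_H/COP = Q_H·ΔT/T_H.
W_min = 4130000 × 30.56/292.04 = 432100 kJ.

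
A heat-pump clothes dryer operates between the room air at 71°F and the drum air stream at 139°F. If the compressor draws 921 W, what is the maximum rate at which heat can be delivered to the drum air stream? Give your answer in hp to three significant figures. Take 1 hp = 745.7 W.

In absolute terms T_C = 294.82 K and T_H = 332.59 K, so ΔT = 37.78 K.
COP_Carnot = T_H/ΔT = 332.59/37.78 = 8.804.
Q̇_max = COP_Carnot × Ẇ = 8.804 × 921.0 W = 8108 W = 10.87 hp.

10.9 hp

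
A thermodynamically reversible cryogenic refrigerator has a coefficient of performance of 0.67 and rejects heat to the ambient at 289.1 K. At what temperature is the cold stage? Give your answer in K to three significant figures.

116 K

For a Carnot refrigerator COP_R = T_C/(T_H − T_C), so T_C = COP·T_H/(1 + COP).
With T_H = 289.10 K, T_C = 0.67 × 289.10/1.670 = 115.99 K.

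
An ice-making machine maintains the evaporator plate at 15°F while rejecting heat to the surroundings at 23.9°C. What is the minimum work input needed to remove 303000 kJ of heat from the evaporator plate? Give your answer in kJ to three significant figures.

38300 kJ

In absolute terms T_C = 263.71 K and T_H = 297.05 K, so ΔT = 33.34 K.
The reversible limit is COP_R = T_C/ΔT = 7.909, so W_min = Q_C/COP = Q_C·ΔT/T_C.
W_min = 303000 × 33.34/263.71 = 38310 kJ.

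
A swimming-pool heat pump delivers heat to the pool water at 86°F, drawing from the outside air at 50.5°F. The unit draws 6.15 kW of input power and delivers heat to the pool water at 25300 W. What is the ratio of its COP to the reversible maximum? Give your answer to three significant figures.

Converting, Q̇_H = 25300 W = 25.30 kW, so COP_actual = Q̇_H/Ẇ = 25.30/6.150 = 4.114.
In absolute terms T_C = 283.43 K and T_H = 303.15 K, so ΔT = 19.72 K.
COP_Carnot = T_H/ΔT = 303.15/19.72 = 15.37.
η_II = COP_actual/COP_Carnot = 4.114/15.37 = 0.2676.

0.268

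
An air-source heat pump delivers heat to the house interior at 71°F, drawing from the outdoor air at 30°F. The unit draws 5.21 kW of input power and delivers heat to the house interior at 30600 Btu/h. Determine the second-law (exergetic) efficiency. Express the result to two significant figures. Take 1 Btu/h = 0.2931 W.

0.13

Converting, Q̇_H = 30600 Btu/h = 8.969 kW, so COP_actual = Q̇_H/Ẇ = 8.969/5.210 = 1.721.
In absolute terms T_C = 272.04 K and T_H = 294.82 K, so ΔT = 22.78 K.
COP_Carnot = T_H/ΔT = 294.82/22.78 = 12.94.
η_II = COP_actual/COP_Carnot = 1.721/12.94 = 0.1330.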